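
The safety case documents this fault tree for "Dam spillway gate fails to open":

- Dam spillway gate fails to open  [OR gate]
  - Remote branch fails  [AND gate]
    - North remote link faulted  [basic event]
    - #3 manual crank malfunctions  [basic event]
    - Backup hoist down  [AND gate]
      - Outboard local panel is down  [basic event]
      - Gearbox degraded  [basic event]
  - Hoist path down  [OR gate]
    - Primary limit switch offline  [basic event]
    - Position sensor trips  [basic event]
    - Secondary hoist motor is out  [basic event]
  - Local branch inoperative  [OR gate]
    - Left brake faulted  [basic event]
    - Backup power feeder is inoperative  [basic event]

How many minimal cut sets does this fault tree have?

6

Backup hoist down [AND]: one cut set from each child combined → 1 × 1 = 1 cut set(s).
Remote branch fails [AND]: one cut set from each child combined → 1 × 1 × 1 = 1 cut set(s).
Hoist path down [OR]: union of children's cut sets → 3 cut set(s).
Local branch inoperative [OR]: union of children's cut sets → 2 cut set(s).
Dam spillway gate fails to open [OR]: union of children's cut sets → 6 cut set(s).
Minimal cut sets: {#3 manual crank malfunctions, Gearbox degraded, North remote link faulted, Outboard local panel is down}; {Primary limit switch offline}; {Position sensor trips}; {Secondary hoist motor is out}; {Left brake faulted}; {Backup power feeder is inoperative}.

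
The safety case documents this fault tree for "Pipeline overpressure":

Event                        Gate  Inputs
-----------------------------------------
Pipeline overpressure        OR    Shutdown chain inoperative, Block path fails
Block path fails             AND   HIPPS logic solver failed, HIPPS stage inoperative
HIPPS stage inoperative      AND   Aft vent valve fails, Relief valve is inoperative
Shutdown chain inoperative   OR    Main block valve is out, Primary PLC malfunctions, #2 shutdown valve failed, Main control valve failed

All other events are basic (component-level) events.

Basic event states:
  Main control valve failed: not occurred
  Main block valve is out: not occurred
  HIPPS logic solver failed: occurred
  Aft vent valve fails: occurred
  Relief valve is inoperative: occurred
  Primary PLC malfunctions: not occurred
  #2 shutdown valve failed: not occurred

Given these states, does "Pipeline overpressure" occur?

Shutdown chain inoperative [OR]: Main block valve is out=not, Primary PLC malfunctions=not, #2 shutdown valve failed=not, Main control valve failed=not → no input occurs → does not occur.
HIPPS stage inoperative [AND]: Aft vent valve fails=occurs, Relief valve is inoperative=occurs → all inputs occur → occurs.
Block path fails [AND]: HIPPS logic solver failed=occurs, HIPPS stage inoperative=occurs → all inputs occur → occurs.
Pipeline overpressure [OR]: Shutdown chain inoperative=not, Block path fails=occurs → at least one input occurs → occurs.

Yes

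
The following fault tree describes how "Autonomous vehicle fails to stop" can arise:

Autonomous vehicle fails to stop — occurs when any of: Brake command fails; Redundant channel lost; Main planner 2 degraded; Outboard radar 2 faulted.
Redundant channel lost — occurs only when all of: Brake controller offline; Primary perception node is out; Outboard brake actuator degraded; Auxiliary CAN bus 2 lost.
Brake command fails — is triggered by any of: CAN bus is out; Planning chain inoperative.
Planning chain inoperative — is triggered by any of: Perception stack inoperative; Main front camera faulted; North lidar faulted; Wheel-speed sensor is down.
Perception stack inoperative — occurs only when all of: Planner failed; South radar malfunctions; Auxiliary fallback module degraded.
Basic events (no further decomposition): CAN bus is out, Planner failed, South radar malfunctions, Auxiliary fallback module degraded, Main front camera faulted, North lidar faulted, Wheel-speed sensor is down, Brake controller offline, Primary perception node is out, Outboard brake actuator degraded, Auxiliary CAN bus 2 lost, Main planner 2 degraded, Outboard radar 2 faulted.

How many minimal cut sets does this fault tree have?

Perception stack inoperative [AND]: one cut set from each child combined → 1 × 1 × 1 = 1 cut set(s).
Planning chain inoperative [OR]: union of children's cut sets → 4 cut set(s).
Brake command fails [OR]: union of children's cut sets → 5 cut set(s).
Redundant channel lost [AND]: one cut set from each child combined → 1 × 1 × 1 × 1 = 1 cut set(s).
Autonomous vehicle fails to stop [OR]: union of children's cut sets → 8 cut set(s).
Minimal cut sets: {CAN bus is out}; {Auxiliary fallback module degraded, Planner failed, South radar malfunctions}; {Main front camera faulted}; {North lidar faulted}; {Wheel-speed sensor is down}; {Auxiliary CAN bus 2 lost, Brake controller offline, Outboard brake actuator degraded, Primary perception node is out}; {Main planner 2 degraded}; {Outboard radar 2 faulted}.

8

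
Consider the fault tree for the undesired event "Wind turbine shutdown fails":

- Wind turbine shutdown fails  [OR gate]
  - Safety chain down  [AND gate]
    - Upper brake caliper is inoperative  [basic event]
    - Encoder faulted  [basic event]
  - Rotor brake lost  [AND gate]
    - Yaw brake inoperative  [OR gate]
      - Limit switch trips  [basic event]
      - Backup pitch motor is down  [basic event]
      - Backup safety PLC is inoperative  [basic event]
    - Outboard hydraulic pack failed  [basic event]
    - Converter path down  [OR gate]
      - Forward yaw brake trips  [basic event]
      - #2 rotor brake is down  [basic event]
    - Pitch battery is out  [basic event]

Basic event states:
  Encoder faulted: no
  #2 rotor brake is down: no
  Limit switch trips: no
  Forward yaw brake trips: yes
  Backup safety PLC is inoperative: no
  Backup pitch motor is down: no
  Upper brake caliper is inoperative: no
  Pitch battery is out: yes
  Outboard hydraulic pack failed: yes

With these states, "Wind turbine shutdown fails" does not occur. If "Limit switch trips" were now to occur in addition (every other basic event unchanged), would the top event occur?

Counterfactual: set "Limit switch trips" to occurred.
Safety chain down [AND]: Upper brake caliper is inoperative=not, Encoder faulted=not → not all inputs occur → does not occur.
Yaw brake inoperative [OR]: Limit switch trips=occurs, Backup pitch motor is down=not, Backup safety PLC is inoperative=not → at least one input occurs → occurs.
Converter path down [OR]: Forward yaw brake trips=occurs, #2 rotor brake is down=not → at least one input occurs → occurs.
Rotor brake lost [AND]: Yaw brake inoperative=occurs, Outboard hydraulic pack failed=occurs, Converter path down=occurs, Pitch battery is out=occurs → all inputs occur → occurs.
Wind turbine shutdown fails [OR]: Safety chain down=not, Rotor brake lost=occurs → at least one input occurs → occurs.

Yes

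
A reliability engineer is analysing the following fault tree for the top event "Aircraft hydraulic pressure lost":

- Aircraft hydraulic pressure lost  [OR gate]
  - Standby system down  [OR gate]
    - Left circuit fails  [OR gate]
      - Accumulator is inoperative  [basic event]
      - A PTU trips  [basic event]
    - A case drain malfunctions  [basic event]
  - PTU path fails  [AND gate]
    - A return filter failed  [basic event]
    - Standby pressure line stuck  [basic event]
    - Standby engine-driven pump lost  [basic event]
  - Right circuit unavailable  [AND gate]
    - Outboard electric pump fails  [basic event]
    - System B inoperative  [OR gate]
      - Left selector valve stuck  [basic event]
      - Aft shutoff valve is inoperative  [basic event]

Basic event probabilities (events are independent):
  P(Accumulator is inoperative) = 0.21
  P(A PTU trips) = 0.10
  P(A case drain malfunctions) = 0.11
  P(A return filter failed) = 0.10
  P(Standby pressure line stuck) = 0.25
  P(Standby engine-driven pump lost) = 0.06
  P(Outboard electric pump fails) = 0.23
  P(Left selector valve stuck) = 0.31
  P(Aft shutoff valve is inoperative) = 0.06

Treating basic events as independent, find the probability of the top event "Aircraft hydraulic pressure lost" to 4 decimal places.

0.4192

P(Left circuit fails) [OR] = 1 − (1−0.21) × (1−0.10) = 0.289000
P(Standby system down) [OR] = 1 − (1−0.289000) × (1−0.11) = 0.367210
P(PTU path fails) [AND] = 0.10 × 0.25 × 0.06 = 0.001500
P(System B inoperative) [OR] = 1 − (1−0.31) × (1−0.06) = 0.351400
P(Right circuit unavailable) [AND] = 0.23 × 0.351400 = 0.080822
P(Aircraft hydraulic pressure lost) [OR] = 1 − (1−0.367210) × (1−0.001500) × (1−0.080822) = 0.419226
Rounded to 4 decimal places: P(Aircraft hydraulic pressure lost) ≈ 0.4192.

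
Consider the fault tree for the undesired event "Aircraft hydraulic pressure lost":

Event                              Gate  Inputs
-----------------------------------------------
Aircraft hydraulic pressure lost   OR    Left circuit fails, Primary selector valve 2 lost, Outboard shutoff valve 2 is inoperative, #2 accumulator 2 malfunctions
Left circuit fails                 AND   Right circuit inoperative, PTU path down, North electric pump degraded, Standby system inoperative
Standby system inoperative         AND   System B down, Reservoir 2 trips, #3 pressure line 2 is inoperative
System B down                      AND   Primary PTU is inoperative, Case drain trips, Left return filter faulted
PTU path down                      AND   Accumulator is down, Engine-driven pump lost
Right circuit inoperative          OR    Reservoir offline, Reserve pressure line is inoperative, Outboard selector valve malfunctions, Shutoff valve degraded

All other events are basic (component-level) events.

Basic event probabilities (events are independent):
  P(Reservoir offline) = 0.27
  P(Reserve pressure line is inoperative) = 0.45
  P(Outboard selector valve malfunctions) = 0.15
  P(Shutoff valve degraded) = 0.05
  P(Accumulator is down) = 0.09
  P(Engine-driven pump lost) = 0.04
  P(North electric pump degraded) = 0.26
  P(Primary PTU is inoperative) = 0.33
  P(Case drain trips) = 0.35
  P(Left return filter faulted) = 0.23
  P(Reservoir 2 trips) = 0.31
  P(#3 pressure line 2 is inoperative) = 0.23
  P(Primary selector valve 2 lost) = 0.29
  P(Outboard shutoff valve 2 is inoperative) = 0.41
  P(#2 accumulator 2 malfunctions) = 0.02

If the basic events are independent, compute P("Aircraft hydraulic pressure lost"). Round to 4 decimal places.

P(Right circuit inoperative) [OR] = 1 − (1−0.27) × (1−0.45) × (1−0.15) × (1−0.05) = 0.675789
P(PTU path down) [AND] = 0.09 × 0.04 = 0.003600
P(System B down) [AND] = 0.33 × 0.35 × 0.23 = 0.026565
P(Standby system inoperative) [AND] = 0.026565 × 0.31 × 0.23 = 0.001894
P(Left circuit fails) [AND] = 0.675789 × 0.003600 × 0.26 × 0.001894 = 0.000001
P(Aircraft hydraulic pressure lost) [OR] = 1 − (1−0.000001) × (1−0.29) × (1−0.41) × (1−0.02) = 0.589478
Rounded to 4 decimal places: P(Aircraft hydraulic pressure lost) ≈ 0.5895.

0.5895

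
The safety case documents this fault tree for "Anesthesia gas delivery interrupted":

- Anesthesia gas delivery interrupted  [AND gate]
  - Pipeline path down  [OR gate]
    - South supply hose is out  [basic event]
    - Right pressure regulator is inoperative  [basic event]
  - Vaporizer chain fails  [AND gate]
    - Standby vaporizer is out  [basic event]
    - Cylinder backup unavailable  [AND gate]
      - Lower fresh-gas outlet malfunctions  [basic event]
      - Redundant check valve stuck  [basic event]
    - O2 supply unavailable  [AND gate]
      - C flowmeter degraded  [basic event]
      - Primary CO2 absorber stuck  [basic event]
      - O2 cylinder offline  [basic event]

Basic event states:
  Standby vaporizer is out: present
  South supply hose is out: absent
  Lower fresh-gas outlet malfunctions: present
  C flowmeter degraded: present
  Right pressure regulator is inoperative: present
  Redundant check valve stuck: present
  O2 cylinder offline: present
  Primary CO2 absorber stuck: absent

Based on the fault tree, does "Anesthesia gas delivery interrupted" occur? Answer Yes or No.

No

Pipeline path down [OR]: South supply hose is out=not, Right pressure regulator is inoperative=occurs → at least one input occurs → occurs.
Cylinder backup unavailable [AND]: Lower fresh-gas outlet malfunctions=occurs, Redundant check valve stuck=occurs → all inputs occur → occurs.
O2 supply unavailable [AND]: C flowmeter degraded=occurs, Primary CO2 absorber stuck=not, O2 cylinder offline=occurs → not all inputs occur → does not occur.
Vaporizer chain fails [AND]: Standby vaporizer is out=occurs, Cylinder backup unavailable=occurs, O2 supply unavailable=not → not all inputs occur → does not occur.
Anesthesia gas delivery interrupted [AND]: Pipeline path down=occurs, Vaporizer chain fails=not → not all inputs occur → does not occur.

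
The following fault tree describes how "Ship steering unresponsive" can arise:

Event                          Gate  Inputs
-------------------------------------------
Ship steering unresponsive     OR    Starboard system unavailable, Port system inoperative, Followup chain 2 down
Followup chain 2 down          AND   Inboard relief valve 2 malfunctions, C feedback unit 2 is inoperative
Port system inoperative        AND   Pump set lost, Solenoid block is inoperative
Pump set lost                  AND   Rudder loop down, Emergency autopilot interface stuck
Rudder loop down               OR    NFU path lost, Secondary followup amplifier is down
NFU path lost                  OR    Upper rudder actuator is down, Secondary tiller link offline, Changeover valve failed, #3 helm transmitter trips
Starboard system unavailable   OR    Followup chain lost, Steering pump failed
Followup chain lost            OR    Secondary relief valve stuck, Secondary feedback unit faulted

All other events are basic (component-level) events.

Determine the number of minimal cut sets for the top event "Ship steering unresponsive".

Followup chain lost [OR]: union of children's cut sets → 2 cut set(s).
Starboard system unavailable [OR]: union of children's cut sets → 3 cut set(s).
NFU path lost [OR]: union of children's cut sets → 4 cut set(s).
Rudder loop down [OR]: union of children's cut sets → 5 cut set(s).
Pump set lost [AND]: one cut set from each child combined → 5 × 1 = 5 cut set(s).
Port system inoperative [AND]: one cut set from each child combined → 5 × 1 = 5 cut set(s).
Followup chain 2 down [AND]: one cut set from each child combined → 1 × 1 = 1 cut set(s).
Ship steering unresponsive [OR]: union of children's cut sets → 9 cut set(s).
Minimal cut sets: {Secondary relief valve stuck}; {Secondary feedback unit faulted}; {Steering pump failed}; {Emergency autopilot interface stuck, Solenoid block is inoperative, Upper rudder actuator is down}; {Emergency autopilot interface stuck, Secondary tiller link offline, Solenoid block is inoperative}; {Changeover valve failed, Emergency autopilot interface stuck, Solenoid block is inoperative}; {#3 helm transmitter trips, Emergency autopilot interface stuck, Solenoid block is inoperative}; {Emergency autopilot interface stuck, Secondary followup amplifier is down, Solenoid block is inoperative}; {C feedback unit 2 is inoperative, Inboard relief valve 2 malfunctions}.

9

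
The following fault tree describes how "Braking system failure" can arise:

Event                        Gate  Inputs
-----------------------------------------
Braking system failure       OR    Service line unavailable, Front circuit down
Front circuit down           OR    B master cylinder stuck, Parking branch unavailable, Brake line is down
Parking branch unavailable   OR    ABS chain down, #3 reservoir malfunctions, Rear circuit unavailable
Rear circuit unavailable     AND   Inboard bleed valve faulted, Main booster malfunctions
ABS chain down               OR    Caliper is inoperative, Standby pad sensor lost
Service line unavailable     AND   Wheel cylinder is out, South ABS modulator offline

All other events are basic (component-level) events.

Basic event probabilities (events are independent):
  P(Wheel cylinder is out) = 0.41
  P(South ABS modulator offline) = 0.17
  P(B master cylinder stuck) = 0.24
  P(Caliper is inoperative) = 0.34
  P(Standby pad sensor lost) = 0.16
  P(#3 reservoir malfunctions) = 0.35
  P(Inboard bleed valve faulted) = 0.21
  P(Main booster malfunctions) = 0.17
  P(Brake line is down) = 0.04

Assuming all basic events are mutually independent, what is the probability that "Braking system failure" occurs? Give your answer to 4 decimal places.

P(Service line unavailable) [AND] = 0.41 × 0.17 = 0.069700
P(ABS chain down) [OR] = 1 − (1−0.34) × (1−0.16) = 0.445600
P(Rear circuit unavailable) [AND] = 0.21 × 0.17 = 0.035700
P(Parking branch unavailable) [OR] = 1 − (1−0.445600) × (1−0.35) × (1−0.035700) = 0.652505
P(Front circuit down) [OR] = 1 − (1−0.24) × (1−0.652505) × (1−0.04) = 0.746468
P(Braking system failure) [OR] = 1 − (1−0.069700) × (1−0.746468) = 0.764139
Rounded to 4 decimal places: P(Braking system failure) ≈ 0.7641.

0.7641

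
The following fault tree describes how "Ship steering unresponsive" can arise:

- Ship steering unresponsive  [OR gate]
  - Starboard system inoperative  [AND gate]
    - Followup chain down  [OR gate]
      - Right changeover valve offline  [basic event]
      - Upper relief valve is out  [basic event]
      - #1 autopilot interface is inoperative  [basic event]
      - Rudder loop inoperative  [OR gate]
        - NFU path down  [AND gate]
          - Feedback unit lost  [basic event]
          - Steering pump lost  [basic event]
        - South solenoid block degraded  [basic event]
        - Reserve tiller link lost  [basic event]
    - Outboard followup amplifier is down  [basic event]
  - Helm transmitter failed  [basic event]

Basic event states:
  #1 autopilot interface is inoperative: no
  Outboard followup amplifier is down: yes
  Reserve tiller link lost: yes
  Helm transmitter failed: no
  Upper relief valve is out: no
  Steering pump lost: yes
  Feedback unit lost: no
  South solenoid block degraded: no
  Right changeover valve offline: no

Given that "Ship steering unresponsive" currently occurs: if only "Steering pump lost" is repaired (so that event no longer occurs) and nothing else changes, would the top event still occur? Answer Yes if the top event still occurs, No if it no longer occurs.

Counterfactual: set "Steering pump lost" to not occurred.
NFU path down [AND]: Feedback unit lost=not, Steering pump lost=not → not all inputs occur → does not occur.
Rudder loop inoperative [OR]: NFU path down=not, South solenoid block degraded=not, Reserve tiller link lost=occurs → at least one input occurs → occurs.
Followup chain down [OR]: Right changeover valve offline=not, Upper relief valve is out=not, #1 autopilot interface is inoperative=not, Rudder loop inoperative=occurs → at least one input occurs → occurs.
Starboard system inoperative [AND]: Followup chain down=occurs, Outboard followup amplifier is down=occurs → all inputs occur → occurs.
Ship steering unresponsive [OR]: Starboard system inoperative=occurs, Helm transmitter failed=not → at least one input occurs → occurs.

Yes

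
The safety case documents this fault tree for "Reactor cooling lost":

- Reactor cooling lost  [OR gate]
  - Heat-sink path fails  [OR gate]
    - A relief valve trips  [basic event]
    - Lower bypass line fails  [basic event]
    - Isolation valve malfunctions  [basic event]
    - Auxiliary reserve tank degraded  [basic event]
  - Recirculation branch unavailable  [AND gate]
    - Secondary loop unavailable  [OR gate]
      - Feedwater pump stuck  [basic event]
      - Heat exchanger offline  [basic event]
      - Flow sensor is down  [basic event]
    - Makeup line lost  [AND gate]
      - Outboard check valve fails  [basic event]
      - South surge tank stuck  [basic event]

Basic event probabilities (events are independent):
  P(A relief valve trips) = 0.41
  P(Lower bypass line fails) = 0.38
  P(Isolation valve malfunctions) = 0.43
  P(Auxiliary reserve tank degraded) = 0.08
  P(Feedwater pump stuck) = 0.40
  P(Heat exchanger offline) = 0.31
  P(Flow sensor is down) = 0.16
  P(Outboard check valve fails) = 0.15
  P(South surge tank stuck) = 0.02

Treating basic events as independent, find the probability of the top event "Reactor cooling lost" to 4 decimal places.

P(Heat-sink path fails) [OR] = 1 − (1−0.41) × (1−0.38) × (1−0.43) × (1−0.08) = 0.808174
P(Secondary loop unavailable) [OR] = 1 − (1−0.40) × (1−0.31) × (1−0.16) = 0.652240
P(Makeup line lost) [AND] = 0.15 × 0.02 = 0.003000
P(Recirculation branch unavailable) [AND] = 0.652240 × 0.003000 = 0.001957
P(Reactor cooling lost) [OR] = 1 − (1−0.808174) × (1−0.001957) = 0.808549
Rounded to 4 decimal places: P(Reactor cooling lost) ≈ 0.8085.

0.8085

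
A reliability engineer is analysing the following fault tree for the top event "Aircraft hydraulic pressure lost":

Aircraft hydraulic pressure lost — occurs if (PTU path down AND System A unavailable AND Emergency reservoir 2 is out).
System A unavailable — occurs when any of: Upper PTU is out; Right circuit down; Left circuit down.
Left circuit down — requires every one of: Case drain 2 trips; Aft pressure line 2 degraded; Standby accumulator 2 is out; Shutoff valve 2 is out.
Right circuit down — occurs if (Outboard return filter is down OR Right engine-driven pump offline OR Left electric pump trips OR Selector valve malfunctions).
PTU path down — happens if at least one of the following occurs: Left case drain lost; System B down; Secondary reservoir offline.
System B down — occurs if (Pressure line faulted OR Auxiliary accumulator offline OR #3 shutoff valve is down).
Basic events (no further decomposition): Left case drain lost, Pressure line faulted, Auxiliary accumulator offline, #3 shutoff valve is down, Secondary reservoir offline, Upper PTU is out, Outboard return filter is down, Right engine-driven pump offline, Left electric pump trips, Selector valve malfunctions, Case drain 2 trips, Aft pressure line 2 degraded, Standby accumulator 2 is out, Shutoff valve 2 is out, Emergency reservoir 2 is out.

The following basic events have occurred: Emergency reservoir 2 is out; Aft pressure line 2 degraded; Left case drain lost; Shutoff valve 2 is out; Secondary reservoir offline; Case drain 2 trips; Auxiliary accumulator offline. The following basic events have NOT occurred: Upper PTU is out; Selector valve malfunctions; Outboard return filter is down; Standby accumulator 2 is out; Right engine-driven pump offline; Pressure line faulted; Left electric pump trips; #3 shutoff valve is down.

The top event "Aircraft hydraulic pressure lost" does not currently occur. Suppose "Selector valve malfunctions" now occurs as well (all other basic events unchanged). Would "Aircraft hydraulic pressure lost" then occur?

Counterfactual: set "Selector valve malfunctions" to occurred.
System B down [OR]: Pressure line faulted=not, Auxiliary accumulator offline=occurs, #3 shutoff valve is down=not → at least one input occurs → occurs.
PTU path down [OR]: Left case drain lost=occurs, System B down=occurs, Secondary reservoir offline=occurs → at least one input occurs → occurs.
Right circuit down [OR]: Outboard return filter is down=not, Right engine-driven pump offline=not, Left electric pump trips=not, Selector valve malfunctions=occurs → at least one input occurs → occurs.
Left circuit down [AND]: Case drain 2 trips=occurs, Aft pressure line 2 degraded=occurs, Standby accumulator 2 is out=not, Shutoff valve 2 is out=occurs → not all inputs occur → does not occur.
System A unavailable [OR]: Upper PTU is out=not, Right circuit down=occurs, Left circuit down=not → at least one input occurs → occurs.
Aircraft hydraulic pressure lost [AND]: PTU path down=occurs, System A unavailable=occurs, Emergency reservoir 2 is out=occurs → all inputs occur → occurs.

Yes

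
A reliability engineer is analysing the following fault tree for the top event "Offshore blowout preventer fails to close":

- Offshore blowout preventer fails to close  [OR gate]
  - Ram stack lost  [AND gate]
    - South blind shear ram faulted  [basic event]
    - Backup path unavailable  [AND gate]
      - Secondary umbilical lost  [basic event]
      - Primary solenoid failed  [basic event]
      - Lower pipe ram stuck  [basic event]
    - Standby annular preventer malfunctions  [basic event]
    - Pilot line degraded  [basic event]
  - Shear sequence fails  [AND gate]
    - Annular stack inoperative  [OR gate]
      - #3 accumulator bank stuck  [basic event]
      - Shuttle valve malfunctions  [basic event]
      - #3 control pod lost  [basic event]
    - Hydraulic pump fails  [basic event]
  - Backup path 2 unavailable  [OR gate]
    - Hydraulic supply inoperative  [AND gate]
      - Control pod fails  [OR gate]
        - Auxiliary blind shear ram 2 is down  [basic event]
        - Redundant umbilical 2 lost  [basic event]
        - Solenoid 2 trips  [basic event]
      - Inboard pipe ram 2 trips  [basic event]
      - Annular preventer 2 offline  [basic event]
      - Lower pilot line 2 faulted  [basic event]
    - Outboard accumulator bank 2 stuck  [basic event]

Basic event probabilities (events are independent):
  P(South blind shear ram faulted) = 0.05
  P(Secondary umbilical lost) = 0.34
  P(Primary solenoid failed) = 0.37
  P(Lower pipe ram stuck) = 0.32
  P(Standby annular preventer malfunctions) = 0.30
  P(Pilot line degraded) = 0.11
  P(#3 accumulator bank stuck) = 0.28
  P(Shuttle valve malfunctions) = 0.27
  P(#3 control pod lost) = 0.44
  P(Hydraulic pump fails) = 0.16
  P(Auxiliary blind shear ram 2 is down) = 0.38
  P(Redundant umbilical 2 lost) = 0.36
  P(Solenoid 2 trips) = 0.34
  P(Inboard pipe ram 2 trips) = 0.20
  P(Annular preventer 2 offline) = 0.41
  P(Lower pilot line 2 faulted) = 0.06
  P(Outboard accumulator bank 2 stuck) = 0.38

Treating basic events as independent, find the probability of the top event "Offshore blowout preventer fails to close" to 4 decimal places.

P(Backup path unavailable) [AND] = 0.34 × 0.37 × 0.32 = 0.040256
P(Ram stack lost) [AND] = 0.05 × 0.040256 × 0.30 × 0.11 = 0.000066
P(Annular stack inoperative) [OR] = 1 − (1−0.28) × (1−0.27) × (1−0.44) = 0.705664
P(Shear sequence fails) [AND] = 0.705664 × 0.16 = 0.112906
P(Control pod fails) [OR] = 1 − (1−0.38) × (1−0.36) × (1−0.34) = 0.738112
P(Hydraulic supply inoperative) [AND] = 0.738112 × 0.20 × 0.41 × 0.06 = 0.003632
P(Backup path 2 unavailable) [OR] = 1 − (1−0.003632) × (1−0.38) = 0.382252
P(Offshore blowout preventer fails to close) [OR] = 1 − (1−0.000066) × (1−0.112906) × (1−0.382252) = 0.452036
Rounded to 4 decimal places: P(Offshore blowout preventer fails to close) ≈ 0.4520.

0.4520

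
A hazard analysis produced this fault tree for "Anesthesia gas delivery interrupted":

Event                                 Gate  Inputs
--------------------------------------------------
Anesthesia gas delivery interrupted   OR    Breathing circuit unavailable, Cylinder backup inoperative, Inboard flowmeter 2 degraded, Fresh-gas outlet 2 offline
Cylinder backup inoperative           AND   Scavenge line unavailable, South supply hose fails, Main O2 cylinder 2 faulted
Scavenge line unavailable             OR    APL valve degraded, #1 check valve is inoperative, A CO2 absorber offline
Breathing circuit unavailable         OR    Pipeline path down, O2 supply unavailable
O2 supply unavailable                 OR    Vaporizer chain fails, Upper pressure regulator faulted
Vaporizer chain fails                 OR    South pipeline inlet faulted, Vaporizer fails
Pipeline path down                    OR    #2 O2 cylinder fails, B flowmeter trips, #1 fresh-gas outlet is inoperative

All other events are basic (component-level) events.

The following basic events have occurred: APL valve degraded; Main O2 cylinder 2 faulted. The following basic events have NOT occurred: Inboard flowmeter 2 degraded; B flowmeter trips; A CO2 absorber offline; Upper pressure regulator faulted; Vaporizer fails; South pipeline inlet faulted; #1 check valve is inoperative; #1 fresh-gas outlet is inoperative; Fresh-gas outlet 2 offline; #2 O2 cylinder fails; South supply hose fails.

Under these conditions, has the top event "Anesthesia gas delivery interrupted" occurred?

Pipeline path down [OR]: #2 O2 cylinder fails=not, B flowmeter trips=not, #1 fresh-gas outlet is inoperative=not → no input occurs → does not occur.
Vaporizer chain fails [OR]: South pipeline inlet faulted=not, Vaporizer fails=not → no input occurs → does not occur.
O2 supply unavailable [OR]: Vaporizer chain fails=not, Upper pressure regulator faulted=not → no input occurs → does not occur.
Breathing circuit unavailable [OR]: Pipeline path down=not, O2 supply unavailable=not → no input occurs → does not occur.
Scavenge line unavailable [OR]: APL valve degraded=occurs, #1 check valve is inoperative=not, A CO2 absorber offline=not → at least one input occurs → occurs.
Cylinder backup inoperative [AND]: Scavenge line unavailable=occurs, South supply hose fails=not, Main O2 cylinder 2 faulted=occurs → not all inputs occur → does not occur.
Anesthesia gas delivery interrupted [OR]: Breathing circuit unavailable=not, Cylinder backup inoperative=not, Inboard flowmeter 2 degraded=not, Fresh-gas outlet 2 offline=not → no input occurs → does not occur.

No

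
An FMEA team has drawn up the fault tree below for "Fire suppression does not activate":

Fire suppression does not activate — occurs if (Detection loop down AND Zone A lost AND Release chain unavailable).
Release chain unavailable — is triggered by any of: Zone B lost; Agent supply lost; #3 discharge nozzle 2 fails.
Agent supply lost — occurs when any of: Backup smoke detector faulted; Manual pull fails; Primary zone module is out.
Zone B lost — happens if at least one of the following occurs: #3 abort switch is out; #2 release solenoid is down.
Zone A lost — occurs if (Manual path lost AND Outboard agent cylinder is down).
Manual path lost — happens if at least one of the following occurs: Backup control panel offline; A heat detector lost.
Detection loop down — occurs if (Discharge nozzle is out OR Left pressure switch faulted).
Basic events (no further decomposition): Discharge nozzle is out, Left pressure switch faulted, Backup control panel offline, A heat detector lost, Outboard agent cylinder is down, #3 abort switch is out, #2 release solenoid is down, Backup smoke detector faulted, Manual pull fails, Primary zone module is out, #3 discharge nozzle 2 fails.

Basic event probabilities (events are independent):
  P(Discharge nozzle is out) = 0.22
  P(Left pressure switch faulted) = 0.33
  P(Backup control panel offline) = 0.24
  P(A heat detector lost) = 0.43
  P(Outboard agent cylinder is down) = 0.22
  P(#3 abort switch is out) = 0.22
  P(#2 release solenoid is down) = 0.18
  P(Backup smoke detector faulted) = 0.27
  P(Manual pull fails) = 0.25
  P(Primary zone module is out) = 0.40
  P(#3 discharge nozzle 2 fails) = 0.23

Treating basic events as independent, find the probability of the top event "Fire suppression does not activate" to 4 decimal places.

P(Detection loop down) [OR] = 1 − (1−0.22) × (1−0.33) = 0.477400
P(Manual path lost) [OR] = 1 − (1−0.24) × (1−0.43) = 0.566800
P(Zone A lost) [AND] = 0.566800 × 0.22 = 0.124696
P(Zone B lost) [OR] = 1 − (1−0.22) × (1−0.18) = 0.360400
P(Agent supply lost) [OR] = 1 − (1−0.27) × (1−0.25) × (1−0.40) = 0.671500
P(Release chain unavailable) [OR] = 1 − (1−0.360400) × (1−0.671500) × (1−0.23) = 0.838216
P(Fire suppression does not activate) [AND] = 0.477400 × 0.124696 × 0.838216 = 0.049899
Rounded to 4 decimal places: P(Fire suppression does not activate) ≈ 0.0499.

0.0499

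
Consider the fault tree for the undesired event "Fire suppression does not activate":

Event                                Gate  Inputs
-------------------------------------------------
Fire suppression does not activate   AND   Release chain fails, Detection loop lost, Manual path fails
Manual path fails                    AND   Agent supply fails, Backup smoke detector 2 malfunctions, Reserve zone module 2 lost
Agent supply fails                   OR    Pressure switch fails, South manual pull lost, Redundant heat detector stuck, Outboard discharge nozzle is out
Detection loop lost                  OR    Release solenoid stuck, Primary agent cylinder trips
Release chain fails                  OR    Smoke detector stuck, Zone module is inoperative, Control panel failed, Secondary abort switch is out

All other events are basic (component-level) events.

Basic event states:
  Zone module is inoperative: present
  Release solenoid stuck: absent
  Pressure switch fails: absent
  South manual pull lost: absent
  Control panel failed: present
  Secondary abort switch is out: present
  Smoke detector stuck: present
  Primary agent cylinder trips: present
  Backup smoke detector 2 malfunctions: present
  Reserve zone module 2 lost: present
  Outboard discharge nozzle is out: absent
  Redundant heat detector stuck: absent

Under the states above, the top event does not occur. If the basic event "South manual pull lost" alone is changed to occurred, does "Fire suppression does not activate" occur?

Yes

Counterfactual: set "South manual pull lost" to occurred.
Release chain fails [OR]: Smoke detector stuck=occurs, Zone module is inoperative=occurs, Control panel failed=occurs, Secondary abort switch is out=occurs → at least one input occurs → occurs.
Detection loop lost [OR]: Release solenoid stuck=not, Primary agent cylinder trips=occurs → at least one input occurs → occurs.
Agent supply fails [OR]: Pressure switch fails=not, South manual pull lost=occurs, Redundant heat detector stuck=not, Outboard discharge nozzle is out=not → at least one input occurs → occurs.
Manual path fails [AND]: Agent supply fails=occurs, Backup smoke detector 2 malfunctions=occurs, Reserve zone module 2 lost=occurs → all inputs occur → occurs.
Fire suppression does not activate [AND]: Release chain fails=occurs, Detection loop lost=occurs, Manual path fails=occurs → all inputs occur → occurs.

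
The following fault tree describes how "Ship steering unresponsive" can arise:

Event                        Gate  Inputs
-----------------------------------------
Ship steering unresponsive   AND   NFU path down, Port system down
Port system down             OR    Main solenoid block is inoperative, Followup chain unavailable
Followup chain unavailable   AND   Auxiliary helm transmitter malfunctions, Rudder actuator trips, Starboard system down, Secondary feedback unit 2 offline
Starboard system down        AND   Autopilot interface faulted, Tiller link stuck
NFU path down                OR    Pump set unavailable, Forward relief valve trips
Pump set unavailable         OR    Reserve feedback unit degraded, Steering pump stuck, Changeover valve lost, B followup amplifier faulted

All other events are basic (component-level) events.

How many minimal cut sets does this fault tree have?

10

Pump set unavailable [OR]: union of children's cut sets → 4 cut set(s).
NFU path down [OR]: union of children's cut sets → 5 cut set(s).
Starboard system down [AND]: one cut set from each child combined → 1 × 1 = 1 cut set(s).
Followup chain unavailable [AND]: one cut set from each child combined → 1 × 1 × 1 × 1 = 1 cut set(s).
Port system down [OR]: union of children's cut sets → 2 cut set(s).
Ship steering unresponsive [AND]: one cut set from each child combined → 5 × 2 = 10 cut set(s).
Minimal cut sets: {Main solenoid block is inoperative, Reserve feedback unit degraded}; {Autopilot interface faulted, Auxiliary helm transmitter malfunctions, Reserve feedback unit degraded, Rudder actuator trips, Secondary feedback unit 2 offline, Tiller link stuck}; {Main solenoid block is inoperative, Steering pump stuck}; {Autopilot interface faulted, Auxiliary helm transmitter malfunctions, Rudder actuator trips, Secondary feedback unit 2 offline, Steering pump stuck, Tiller link stuck}; {Changeover valve lost, Main solenoid block is inoperative}; {Autopilot interface faulted, Auxiliary helm transmitter malfunctions, Changeover valve lost, Rudder actuator trips, Secondary feedback unit 2 offline, Tiller link stuck}; {B followup amplifier faulted, Main solenoid block is inoperative}; {Autopilot interface faulted, Auxiliary helm transmitter malfunctions, B followup amplifier faulted, Rudder actuator trips, Secondary feedback unit 2 offline, Tiller link stuck}; {Forward relief valve trips, Main solenoid block is inoperative}; {Autopilot interface faulted, Auxiliary helm transmitter malfunctions, Forward relief valve trips, Rudder actuator trips, Secondary feedback unit 2 offline, Tiller link stuck}.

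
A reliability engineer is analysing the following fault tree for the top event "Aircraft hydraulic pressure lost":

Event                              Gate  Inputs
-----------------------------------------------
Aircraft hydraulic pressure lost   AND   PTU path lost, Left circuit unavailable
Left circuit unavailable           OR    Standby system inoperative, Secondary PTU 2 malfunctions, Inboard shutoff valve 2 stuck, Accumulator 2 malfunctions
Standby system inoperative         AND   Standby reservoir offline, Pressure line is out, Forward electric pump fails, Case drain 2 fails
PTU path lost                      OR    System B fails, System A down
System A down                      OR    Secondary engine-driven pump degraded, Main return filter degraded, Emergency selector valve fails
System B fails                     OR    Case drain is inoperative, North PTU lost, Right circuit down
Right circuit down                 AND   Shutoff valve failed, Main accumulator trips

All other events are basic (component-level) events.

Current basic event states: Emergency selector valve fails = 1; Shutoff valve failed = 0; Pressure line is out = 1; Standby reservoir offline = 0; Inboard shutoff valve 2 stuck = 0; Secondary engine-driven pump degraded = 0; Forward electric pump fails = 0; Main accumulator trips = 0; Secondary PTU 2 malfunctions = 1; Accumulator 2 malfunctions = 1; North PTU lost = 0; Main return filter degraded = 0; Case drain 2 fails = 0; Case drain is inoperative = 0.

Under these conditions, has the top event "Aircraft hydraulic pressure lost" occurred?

Yes

Right circuit down [AND]: Shutoff valve failed=not, Main accumulator trips=not → not all inputs occur → does not occur.
System B fails [OR]: Case drain is inoperative=not, North PTU lost=not, Right circuit down=not → no input occurs → does not occur.
System A down [OR]: Secondary engine-driven pump degraded=not, Main return filter degraded=not, Emergency selector valve fails=occurs → at least one input occurs → occurs.
PTU path lost [OR]: System B fails=not, System A down=occurs → at least one input occurs → occurs.
Standby system inoperative [AND]: Standby reservoir offline=not, Pressure line is out=occurs, Forward electric pump fails=not, Case drain 2 fails=not → not all inputs occur → does not occur.
Left circuit unavailable [OR]: Standby system inoperative=not, Secondary PTU 2 malfunctions=occurs, Inboard shutoff valve 2 stuck=not, Accumulator 2 malfunctions=occurs → at least one input occurs → occurs.
Aircraft hydraulic pressure lost [AND]: PTU path lost=occurs, Left circuit unavailable=occurs → all inputs occur → occurs.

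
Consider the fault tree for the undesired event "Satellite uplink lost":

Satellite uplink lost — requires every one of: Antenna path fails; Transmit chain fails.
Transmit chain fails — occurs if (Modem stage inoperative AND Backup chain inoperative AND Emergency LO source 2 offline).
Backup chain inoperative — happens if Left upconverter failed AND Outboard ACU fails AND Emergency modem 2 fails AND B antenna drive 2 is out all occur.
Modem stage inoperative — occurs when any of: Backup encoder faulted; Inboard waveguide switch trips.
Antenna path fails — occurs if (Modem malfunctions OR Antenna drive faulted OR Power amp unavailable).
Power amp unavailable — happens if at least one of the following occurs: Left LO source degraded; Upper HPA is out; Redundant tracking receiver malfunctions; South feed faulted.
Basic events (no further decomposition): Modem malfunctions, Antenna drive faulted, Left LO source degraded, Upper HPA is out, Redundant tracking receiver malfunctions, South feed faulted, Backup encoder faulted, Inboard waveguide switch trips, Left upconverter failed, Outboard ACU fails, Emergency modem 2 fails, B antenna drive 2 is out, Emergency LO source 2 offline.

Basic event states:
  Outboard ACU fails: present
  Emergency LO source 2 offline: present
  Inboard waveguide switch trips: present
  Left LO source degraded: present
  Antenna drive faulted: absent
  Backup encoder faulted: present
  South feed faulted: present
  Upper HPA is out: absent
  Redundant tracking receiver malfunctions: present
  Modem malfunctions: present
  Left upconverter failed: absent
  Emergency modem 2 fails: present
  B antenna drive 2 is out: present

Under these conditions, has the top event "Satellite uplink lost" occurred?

No

Power amp unavailable [OR]: Left LO source degraded=occurs, Upper HPA is out=not, Redundant tracking receiver malfunctions=occurs, South feed faulted=occurs → at least one input occurs → occurs.
Antenna path fails [OR]: Modem malfunctions=occurs, Antenna drive faulted=not, Power amp unavailable=occurs → at least one input occurs → occurs.
Modem stage inoperative [OR]: Backup encoder faulted=occurs, Inboard waveguide switch trips=occurs → at least one input occurs → occurs.
Backup chain inoperative [AND]: Left upconverter failed=not, Outboard ACU fails=occurs, Emergency modem 2 fails=occurs, B antenna drive 2 is out=occurs → not all inputs occur → does not occur.
Transmit chain fails [AND]: Modem stage inoperative=occurs, Backup chain inoperative=not, Emergency LO source 2 offline=occurs → not all inputs occur → does not occur.
Satellite uplink lost [AND]: Antenna path fails=occurs, Transmit chain fails=not → not all inputs occur → does not occur.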